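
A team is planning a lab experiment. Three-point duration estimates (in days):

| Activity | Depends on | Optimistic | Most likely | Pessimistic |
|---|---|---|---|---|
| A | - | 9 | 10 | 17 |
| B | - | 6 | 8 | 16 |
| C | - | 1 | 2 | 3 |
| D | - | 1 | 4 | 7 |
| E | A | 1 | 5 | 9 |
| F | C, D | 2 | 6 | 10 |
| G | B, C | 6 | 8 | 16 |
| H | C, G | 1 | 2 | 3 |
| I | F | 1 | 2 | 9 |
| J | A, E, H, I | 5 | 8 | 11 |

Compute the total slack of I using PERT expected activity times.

7 days

te_A = (9 + 4·10 + 17)/6 = 66/6 = 11
te_B = (6 + 4·8 + 16)/6 = 54/6 = 9
te_C = (1 + 4·2 + 3)/6 = 12/6 = 2
te_D = (1 + 4·4 + 7)/6 = 24/6 = 4
te_E = (1 + 4·5 + 9)/6 = 30/6 = 5
te_F = (2 + 4·6 + 10)/6 = 36/6 = 6
te_G = (6 + 4·8 + 16)/6 = 54/6 = 9
te_H = (1 + 4·2 + 3)/6 = 12/6 = 2
te_I = (1 + 4·2 + 9)/6 = 18/6 = 3
te_J = (5 + 4·8 + 11)/6 = 48/6 = 8

Forward pass:
ES_A = 0; EF_A = 11
ES_B = 0; EF_B = 9
ES_C = 0; EF_C = 2
ES_D = 0; EF_D = 4
ES_E = 11; EF_E = 11+5 = 16
ES_F = max(EF_C=2, EF_D=4) = 4; EF_F = 4+6 = 10
ES_G = max(EF_B=9, EF_C=2) = 9; EF_G = 9+9 = 18
ES_H = max(EF_C=2, EF_G=18) = 18; EF_H = 18+2 = 20
ES_I = 10; EF_I = 10+3 = 13
ES_J = max(EF_A=11, EF_E=16, EF_H=20, EF_I=13) = 20; EF_J = 20+8 = 28
Expected project duration μ = 28 days. Critical path: B → G → H → J.

Backward pass:
LF_J = 28; LS_J = 28−8 = 20
LF_I = LS_J = 20; LS_I = 20−3 = 17
LF_H = LS_J = 20; LS_H = 20−2 = 18
LF_G = LS_H = 18; LS_G = 18−9 = 9
LF_F = LS_I = 17; LS_F = 17−6 = 11
LF_E = LS_J = 20; LS_E = 20−5 = 15
LF_D = LS_F = 11; LS_D = 11−4 = 7
LF_C = min(LS_F=11, LS_G=9, LS_H=18) = 9; LS_C = 9−2 = 7
LF_B = LS_G = 9; LS_B = 9−9 = 0
LF_A = min(LS_E=15, LS_J=20) = 15; LS_A = 15−11 = 4
Slack_I = LS_I − ES_I = 17 − 10 = 7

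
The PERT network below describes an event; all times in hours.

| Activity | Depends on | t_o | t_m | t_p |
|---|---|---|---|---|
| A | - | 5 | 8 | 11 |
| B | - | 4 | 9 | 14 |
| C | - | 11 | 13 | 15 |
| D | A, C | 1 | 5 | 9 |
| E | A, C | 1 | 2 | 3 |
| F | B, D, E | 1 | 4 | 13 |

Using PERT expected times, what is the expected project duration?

te_A = (5 + 4·8 + 11)/6 = 48/6 = 8
te_B = (4 + 4·9 + 14)/6 = 54/6 = 9
te_C = (11 + 4·13 + 15)/6 = 78/6 = 13
te_D = (1 + 4·5 + 9)/6 = 30/6 = 5
te_E = (1 + 4·2 + 3)/6 = 12/6 = 2
te_F = (1 + 4·4 + 13)/6 = 30/6 = 5

Forward pass:
ES_A = 0; EF_A = 8
ES_B = 0; EF_B = 9
ES_C = 0; EF_C = 13
ES_D = max(EF_A=8, EF_C=13) = 13; EF_D = 13+5 = 18
ES_E = max(EF_A=8, EF_C=13) = 13; EF_E = 13+2 = 15
ES_F = max(EF_B=9, EF_D=18, EF_E=15) = 18; EF_F = 18+5 = 23
Expected project duration μ = 23 hours. Critical path: C → D → F.

23 hours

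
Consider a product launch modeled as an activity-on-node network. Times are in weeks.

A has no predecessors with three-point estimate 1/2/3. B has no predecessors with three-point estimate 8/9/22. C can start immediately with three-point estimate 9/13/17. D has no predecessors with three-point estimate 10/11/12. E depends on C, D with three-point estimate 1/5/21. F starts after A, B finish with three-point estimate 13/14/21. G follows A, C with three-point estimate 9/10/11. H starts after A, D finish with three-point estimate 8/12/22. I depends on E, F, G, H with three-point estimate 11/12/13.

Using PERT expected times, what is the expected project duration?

te_A = (1 + 4·2 + 3)/6 = 12/6 = 2
te_B = (8 + 4·9 + 22)/6 = 66/6 = 11
te_C = (9 + 4·13 + 17)/6 = 78/6 = 13
te_D = (10 + 4·11 + 12)/6 = 66/6 = 11
te_E = (1 + 4·5 + 21)/6 = 42/6 = 7
te_F = (13 + 4·14 + 21)/6 = 90/6 = 15
te_G = (9 + 4·10 + 11)/6 = 60/6 = 10
te_H = (8 + 4·12 + 22)/6 = 78/6 = 13
te_I = (11 + 4·12 + 13)/6 = 72/6 = 12

Forward pass:
ES_A = 0; EF_A = 2
ES_B = 0; EF_B = 11
ES_C = 0; EF_C = 13
ES_D = 0; EF_D = 11
ES_E = max(EF_C=13, EF_D=11) = 13; EF_E = 13+7 = 20
ES_F = max(EF_A=2, EF_B=11) = 11; EF_F = 11+15 = 26
ES_G = max(EF_A=2, EF_C=13) = 13; EF_G = 13+10 = 23
ES_H = max(EF_A=2, EF_D=11) = 11; EF_H = 11+13 = 24
ES_I = max(EF_E=20, EF_F=26, EF_G=23, EF_H=24) = 26; EF_I = 26+12 = 38
Expected project duration μ = 38 weeks. Critical path: B → F → I.

38 weeks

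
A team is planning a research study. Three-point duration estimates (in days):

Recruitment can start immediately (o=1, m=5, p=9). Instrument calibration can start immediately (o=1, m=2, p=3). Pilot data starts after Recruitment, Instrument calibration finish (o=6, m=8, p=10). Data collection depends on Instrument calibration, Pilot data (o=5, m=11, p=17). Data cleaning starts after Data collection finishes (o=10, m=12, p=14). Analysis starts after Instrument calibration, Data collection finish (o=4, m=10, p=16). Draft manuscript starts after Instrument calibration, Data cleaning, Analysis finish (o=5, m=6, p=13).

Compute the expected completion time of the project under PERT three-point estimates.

43 days

te_Recruitment = (1 + 4·5 + 9)/6 = 30/6 = 5
te_Instrument calibration = (1 + 4·2 + 3)/6 = 12/6 = 2
te_Pilot data = (6 + 4·8 + 10)/6 = 48/6 = 8
te_Data collection = (5 + 4·11 + 17)/6 = 66/6 = 11
te_Data cleaning = (10 + 4·12 + 14)/6 = 72/6 = 12
te_Analysis = (4 + 4·10 + 16)/6 = 60/6 = 10
te_Draft manuscript = (5 + 4·6 + 13)/6 = 42/6 = 7

Forward pass:
ES_Recruitment = 0; EF_Recruitment = 5
ES_Instrument calibration = 0; EF_Instrument calibration = 2
ES_Pilot data = max(EF_Recruitment=5, EF_Instrument calibration=2) = 5; EF_Pilot data = 5+8 = 13
ES_Data collection = max(EF_Instrument calibration=2, EF_Pilot data=13) = 13; EF_Data collection = 13+11 = 24
ES_Data cleaning = 24; EF_Data cleaning = 24+12 = 36
ES_Analysis = max(EF_Instrument calibration=2, EF_Data collection=24) = 24; EF_Analysis = 24+10 = 34
ES_Draft manuscript = max(EF_Instrument calibration=2, EF_Data cleaning=36, EF_Analysis=34) = 36; EF_Draft manuscript = 36+7 = 43
Expected project duration μ = 43 days. Critical path: Recruitment → Pilot data → Data collection → Data cleaning → Draft manuscript.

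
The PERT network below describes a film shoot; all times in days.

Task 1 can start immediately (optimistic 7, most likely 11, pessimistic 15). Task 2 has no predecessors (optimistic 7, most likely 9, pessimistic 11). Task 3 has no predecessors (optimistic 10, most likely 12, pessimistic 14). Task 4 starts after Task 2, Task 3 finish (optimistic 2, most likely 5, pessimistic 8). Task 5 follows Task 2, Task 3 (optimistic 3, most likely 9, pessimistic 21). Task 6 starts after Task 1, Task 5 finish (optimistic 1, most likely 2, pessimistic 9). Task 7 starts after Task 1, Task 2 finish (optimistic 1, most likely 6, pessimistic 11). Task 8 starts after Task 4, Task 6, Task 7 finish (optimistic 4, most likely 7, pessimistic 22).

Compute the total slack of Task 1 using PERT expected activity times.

8 days

te_Task 1 = (7 + 4·11 + 15)/6 = 66/6 = 11
te_Task 2 = (7 + 4·9 + 11)/6 = 54/6 = 9
te_Task 3 = (10 + 4·12 + 14)/6 = 72/6 = 12
te_Task 4 = (2 + 4·5 + 8)/6 = 30/6 = 5
te_Task 5 = (3 + 4·9 + 21)/6 = 60/6 = 10
te_Task 6 = (1 + 4·2 + 9)/6 = 18/6 = 3
te_Task 7 = (1 + 4·6 + 11)/6 = 36/6 = 6
te_Task 8 = (4 + 4·7 + 22)/6 = 54/6 = 9

Forward pass:
ES_Task 1 = 0; EF_Task 1 = 11
ES_Task 2 = 0; EF_Task 2 = 9
ES_Task 3 = 0; EF_Task 3 = 12
ES_Task 4 = max(EF_Task 2=9, EF_Task 3=12) = 12; EF_Task 4 = 12+5 = 17
ES_Task 5 = max(EF_Task 2=9, EF_Task 3=12) = 12; EF_Task 5 = 12+10 = 22
ES_Task 6 = max(EF_Task 1=11, EF_Task 5=22) = 22; EF_Task 6 = 22+3 = 25
ES_Task 7 = max(EF_Task 1=11, EF_Task 2=9) = 11; EF_Task 7 = 11+6 = 17
ES_Task 8 = max(EF_Task 4=17, EF_Task 6=25, EF_Task 7=17) = 25; EF_Task 8 = 25+9 = 34
Expected project duration μ = 34 days. Critical path: Task 3 → Task 5 → Task 6 → Task 8.

Backward pass:
LF_Task 8 = 34; LS_Task 8 = 34−9 = 25
LF_Task 7 = LS_Task 8 = 25; LS_Task 7 = 25−6 = 19
LF_Task 6 = LS_Task 8 = 25; LS_Task 6 = 25−3 = 22
LF_Task 5 = LS_Task 6 = 22; LS_Task 5 = 22−10 = 12
LF_Task 4 = LS_Task 8 = 25; LS_Task 4 = 25−5 = 20
LF_Task 3 = min(LS_Task 4=20, LS_Task 5=12) = 12; LS_Task 3 = 12−12 = 0
LF_Task 2 = min(LS_Task 4=20, LS_Task 5=12, LS_Task 7=19) = 12; LS_Task 2 = 12−9 = 3
LF_Task 1 = min(LS_Task 6=22, LS_Task 7=19) = 19; LS_Task 1 = 19−11 = 8
Slack_Task 1 = LS_Task 1 − ES_Task 1 = 8 − 0 = 8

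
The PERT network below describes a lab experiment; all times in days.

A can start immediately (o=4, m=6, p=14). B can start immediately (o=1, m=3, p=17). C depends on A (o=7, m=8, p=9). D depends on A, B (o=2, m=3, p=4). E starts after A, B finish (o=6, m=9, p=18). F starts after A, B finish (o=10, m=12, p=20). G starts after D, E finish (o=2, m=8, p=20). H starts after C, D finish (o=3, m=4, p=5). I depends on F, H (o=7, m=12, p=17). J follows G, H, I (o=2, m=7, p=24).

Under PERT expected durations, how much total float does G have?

6 days

te_A = (4 + 4·6 + 14)/6 = 42/6 = 7
te_B = (1 + 4·3 + 17)/6 = 30/6 = 5
te_C = (7 + 4·8 + 9)/6 = 48/6 = 8
te_D = (2 + 4·3 + 4)/6 = 18/6 = 3
te_E = (6 + 4·9 + 18)/6 = 60/6 = 10
te_F = (10 + 4·12 + 20)/6 = 78/6 = 13
te_G = (2 + 4·8 + 20)/6 = 54/6 = 9
te_H = (3 + 4·4 + 5)/6 = 24/6 = 4
te_I = (7 + 4·12 + 17)/6 = 72/6 = 12
te_J = (2 + 4·7 + 24)/6 = 54/6 = 9

Forward pass:
ES_A = 0; EF_A = 7
ES_B = 0; EF_B = 5
ES_C = 7; EF_C = 7+8 = 15
ES_D = max(EF_A=7, EF_B=5) = 7; EF_D = 7+3 = 10
ES_E = max(EF_A=7, EF_B=5) = 7; EF_E = 7+10 = 17
ES_F = max(EF_A=7, EF_B=5) = 7; EF_F = 7+13 = 20
ES_G = max(EF_D=10, EF_E=17) = 17; EF_G = 17+9 = 26
ES_H = max(EF_C=15, EF_D=10) = 15; EF_H = 15+4 = 19
ES_I = max(EF_F=20, EF_H=19) = 20; EF_I = 20+12 = 32
ES_J = max(EF_G=26, EF_H=19, EF_I=32) = 32; EF_J = 32+9 = 41
Expected project duration μ = 41 days. Critical path: A → F → I → J.

Backward pass:
LF_J = 41; LS_J = 41−9 = 32
LF_I = LS_J = 32; LS_I = 32−12 = 20
LF_H = min(LS_I=20, LS_J=32) = 20; LS_H = 20−4 = 16
LF_G = LS_J = 32; LS_G = 32−9 = 23
LF_F = LS_I = 20; LS_F = 20−13 = 7
LF_E = LS_G = 23; LS_E = 23−10 = 13
LF_D = min(LS_G=23, LS_H=16) = 16; LS_D = 16−3 = 13
LF_C = LS_H = 16; LS_C = 16−8 = 8
LF_B = min(LS_D=13, LS_E=13, LS_F=7) = 7; LS_B = 7−5 = 2
LF_A = min(LS_C=8, LS_D=13, LS_E=13, LS_F=7) = 7; LS_A = 7−7 = 0
Slack_G = LS_G − ES_G = 23 − 17 = 6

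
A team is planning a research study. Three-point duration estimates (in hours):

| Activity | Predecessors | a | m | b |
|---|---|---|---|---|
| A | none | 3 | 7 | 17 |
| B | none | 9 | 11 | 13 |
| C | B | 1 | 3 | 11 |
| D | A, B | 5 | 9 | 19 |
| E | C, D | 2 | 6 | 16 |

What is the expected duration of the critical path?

te_A = (3 + 4·7 + 17)/6 = 48/6 = 8
te_B = (9 + 4·11 + 13)/6 = 66/6 = 11
te_C = (1 + 4·3 + 11)/6 = 24/6 = 4
te_D = (5 + 4·9 + 19)/6 = 60/6 = 10
te_E = (2 + 4·6 + 16)/6 = 42/6 = 7

Forward pass:
ES_A = 0; EF_A = 8
ES_B = 0; EF_B = 11
ES_C = 11; EF_C = 11+4 = 15
ES_D = max(EF_A=8, EF_B=11) = 11; EF_D = 11+10 = 21
ES_E = max(EF_C=15, EF_D=21) = 21; EF_E = 21+7 = 28
Expected project duration μ = 28 hours. Critical path: B → D → E.

28 hours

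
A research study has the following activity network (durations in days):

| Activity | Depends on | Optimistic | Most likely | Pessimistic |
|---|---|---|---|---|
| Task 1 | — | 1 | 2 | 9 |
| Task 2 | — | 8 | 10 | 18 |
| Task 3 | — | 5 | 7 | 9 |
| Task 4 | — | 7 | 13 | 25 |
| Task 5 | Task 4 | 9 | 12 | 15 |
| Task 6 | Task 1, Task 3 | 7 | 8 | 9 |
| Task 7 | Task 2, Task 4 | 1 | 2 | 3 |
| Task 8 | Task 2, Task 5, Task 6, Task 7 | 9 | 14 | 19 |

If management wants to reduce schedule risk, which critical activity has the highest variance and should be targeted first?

te_Task 1 = (1 + 4·2 + 9)/6 = 18/6 = 3; σ²_Task 1 = ((9−1)/6)² = 1.778
te_Task 2 = (8 + 4·10 + 18)/6 = 66/6 = 11; σ²_Task 2 = ((18−8)/6)² = 2.778
te_Task 3 = (5 + 4·7 + 9)/6 = 42/6 = 7; σ²_Task 3 = ((9−5)/6)² = 0.444
te_Task 4 = (7 + 4·13 + 25)/6 = 84/6 = 14; σ²_Task 4 = ((25−7)/6)² = 9.000
te_Task 5 = (9 + 4·12 + 15)/6 = 72/6 = 12; σ²_Task 5 = ((15−9)/6)² = 1.000
te_Task 6 = (7 + 4·8 + 9)/6 = 48/6 = 8; σ²_Task 6 = ((9−7)/6)² = 0.111
te_Task 7 = (1 + 4·2 + 3)/6 = 12/6 = 2; σ²_Task 7 = ((3−1)/6)² = 0.111
te_Task 8 = (9 + 4·14 + 19)/6 = 84/6 = 14; σ²_Task 8 = ((19−9)/6)² = 2.778

Forward pass:
ES_Task 1 = 0; EF_Task 1 = 3
ES_Task 2 = 0; EF_Task 2 = 11
ES_Task 3 = 0; EF_Task 3 = 7
ES_Task 4 = 0; EF_Task 4 = 14
ES_Task 5 = 14; EF_Task 5 = 14+12 = 26
ES_Task 6 = max(EF_Task 1=3, EF_Task 3=7) = 7; EF_Task 6 = 7+8 = 15
ES_Task 7 = max(EF_Task 2=11, EF_Task 4=14) = 14; EF_Task 7 = 14+2 = 16
ES_Task 8 = max(EF_Task 2=11, EF_Task 5=26, EF_Task 6=15, EF_Task 7=16) = 26; EF_Task 8 = 26+14 = 40
Expected project duration μ = 40 days. Critical path: Task 4 → Task 5 → Task 8.

Variances on critical path: σ²_Task 4=9.000, σ²_Task 5=1.000, σ²_Task 8=2.778.
Largest is σ²_Task 4 = 9.000.

Task 4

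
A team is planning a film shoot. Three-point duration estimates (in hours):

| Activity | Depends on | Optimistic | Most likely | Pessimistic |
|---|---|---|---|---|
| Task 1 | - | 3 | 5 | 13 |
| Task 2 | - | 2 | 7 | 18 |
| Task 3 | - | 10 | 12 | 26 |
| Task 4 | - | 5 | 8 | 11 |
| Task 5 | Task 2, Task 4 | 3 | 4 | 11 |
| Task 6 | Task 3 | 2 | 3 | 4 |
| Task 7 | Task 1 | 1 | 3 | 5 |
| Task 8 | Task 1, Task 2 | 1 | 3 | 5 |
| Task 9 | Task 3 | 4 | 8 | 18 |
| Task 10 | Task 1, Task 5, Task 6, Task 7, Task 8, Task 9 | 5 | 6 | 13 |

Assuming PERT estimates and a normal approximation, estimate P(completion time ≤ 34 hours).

0.855

te_Task 1 = (3 + 4·5 + 13)/6 = 36/6 = 6; σ²_Task 1 = ((13−3)/6)² = 2.778
te_Task 2 = (2 + 4·7 + 18)/6 = 48/6 = 8; σ²_Task 2 = ((18−2)/6)² = 7.111
te_Task 3 = (10 + 4·12 + 26)/6 = 84/6 = 14; σ²_Task 3 = ((26−10)/6)² = 7.111
te_Task 4 = (5 + 4·8 + 11)/6 = 48/6 = 8; σ²_Task 4 = ((11−5)/6)² = 1.000
te_Task 5 = (3 + 4·4 + 11)/6 = 30/6 = 5; σ²_Task 5 = ((11−3)/6)² = 1.778
te_Task 6 = (2 + 4·3 + 4)/6 = 18/6 = 3; σ²_Task 6 = ((4−2)/6)² = 0.111
te_Task 7 = (1 + 4·3 + 5)/6 = 18/6 = 3; σ²_Task 7 = ((5−1)/6)² = 0.444
te_Task 8 = (1 + 4·3 + 5)/6 = 18/6 = 3; σ²_Task 8 = ((5−1)/6)² = 0.444
te_Task 9 = (4 + 4·8 + 18)/6 = 54/6 = 9; σ²_Task 9 = ((18−4)/6)² = 5.444
te_Task 10 = (5 + 4·6 + 13)/6 = 42/6 = 7; σ²_Task 10 = ((13−5)/6)² = 1.778

Forward pass:
ES_Task 1 = 0; EF_Task 1 = 6
ES_Task 2 = 0; EF_Task 2 = 8
ES_Task 3 = 0; EF_Task 3 = 14
ES_Task 4 = 0; EF_Task 4 = 8
ES_Task 5 = max(EF_Task 2=8, EF_Task 4=8) = 8; EF_Task 5 = 8+5 = 13
ES_Task 6 = 14; EF_Task 6 = 14+3 = 17
ES_Task 7 = 6; EF_Task 7 = 6+3 = 9
ES_Task 8 = max(EF_Task 1=6, EF_Task 2=8) = 8; EF_Task 8 = 8+3 = 11
ES_Task 9 = 14; EF_Task 9 = 14+9 = 23
ES_Task 10 = max(EF_Task 1=6, EF_Task 5=13, EF_Task 6=17, EF_Task 7=9, EF_Task 8=11, EF_Task 9=23) = 23; EF_Task 10 = 23+7 = 30
Expected project duration μ = 30 hours. Critical path: Task 3 → Task 9 → Task 10.

Variance along critical path = 7.111 + 5.444 + 1.778 = 14.333; σ = √14.333 = 3.786 hours.
Z = (34 − 30) / 3.786 = 1.057
P(T ≤ 34) = Φ(1.057) ≈ 0.855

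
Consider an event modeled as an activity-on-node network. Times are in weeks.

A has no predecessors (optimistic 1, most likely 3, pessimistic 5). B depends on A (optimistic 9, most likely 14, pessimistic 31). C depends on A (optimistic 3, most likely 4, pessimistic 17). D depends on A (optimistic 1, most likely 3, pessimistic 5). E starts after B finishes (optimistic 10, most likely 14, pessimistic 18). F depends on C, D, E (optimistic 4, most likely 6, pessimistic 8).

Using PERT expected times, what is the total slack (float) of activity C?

24 weeks

te_A = (1 + 4·3 + 5)/6 = 18/6 = 3
te_B = (9 + 4·14 + 31)/6 = 96/6 = 16
te_C = (3 + 4·4 + 17)/6 = 36/6 = 6
te_D = (1 + 4·3 + 5)/6 = 18/6 = 3
te_E = (10 + 4·14 + 18)/6 = 84/6 = 14
te_F = (4 + 4·6 + 8)/6 = 36/6 = 6

Forward pass:
ES_A = 0; EF_A = 3
ES_B = 3; EF_B = 3+16 = 19
ES_C = 3; EF_C = 3+6 = 9
ES_D = 3; EF_D = 3+3 = 6
ES_E = 19; EF_E = 19+14 = 33
ES_F = max(EF_C=9, EF_D=6, EF_E=33) = 33; EF_F = 33+6 = 39
Expected project duration μ = 39 weeks. Critical path: A → B → E → F.

Backward pass:
LF_F = 39; LS_F = 39−6 = 33
LF_E = LS_F = 33; LS_E = 33−14 = 19
LF_D = LS_F = 33; LS_D = 33−3 = 30
LF_C = LS_F = 33; LS_C = 33−6 = 27
LF_B = LS_E = 19; LS_B = 19−16 = 3
LF_A = min(LS_B=3, LS_C=27, LS_D=30) = 3; LS_A = 3−3 = 0
Slack_C = LS_C − ES_C = 27 − 3 = 24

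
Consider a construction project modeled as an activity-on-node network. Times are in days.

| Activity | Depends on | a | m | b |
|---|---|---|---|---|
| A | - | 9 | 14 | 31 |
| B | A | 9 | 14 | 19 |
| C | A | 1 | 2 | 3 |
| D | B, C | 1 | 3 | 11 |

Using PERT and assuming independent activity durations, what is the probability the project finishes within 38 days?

0.821

te_A = (9 + 4·14 + 31)/6 = 96/6 = 16; σ²_A = ((31−9)/6)² = 13.444
te_B = (9 + 4·14 + 19)/6 = 84/6 = 14; σ²_B = ((19−9)/6)² = 2.778
te_C = (1 + 4·2 + 3)/6 = 12/6 = 2; σ²_C = ((3−1)/6)² = 0.111
te_D = (1 + 4·3 + 11)/6 = 24/6 = 4; σ²_D = ((11−1)/6)² = 2.778

Forward pass:
ES_A = 0; EF_A = 16
ES_B = 16; EF_B = 16+14 = 30
ES_C = 16; EF_C = 16+2 = 18
ES_D = max(EF_B=30, EF_C=18) = 30; EF_D = 30+4 = 34
Expected project duration μ = 34 days. Critical path: A → B → D.

Variance along critical path = 13.444 + 2.778 + 2.778 = 19.000; σ = √19.000 = 4.359 days.
Z = (38 − 34) / 4.359 = 0.918
P(T ≤ 38) = Φ(0.918) ≈ 0.821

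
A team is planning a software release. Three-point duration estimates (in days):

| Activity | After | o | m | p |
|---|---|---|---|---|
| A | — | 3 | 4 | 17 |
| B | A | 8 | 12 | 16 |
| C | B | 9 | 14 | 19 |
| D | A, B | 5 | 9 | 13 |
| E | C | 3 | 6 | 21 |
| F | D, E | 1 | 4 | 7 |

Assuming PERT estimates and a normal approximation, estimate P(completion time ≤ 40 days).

te_A = (3 + 4·4 + 17)/6 = 36/6 = 6; σ²_A = ((17−3)/6)² = 5.444
te_B = (8 + 4·12 + 16)/6 = 72/6 = 12; σ²_B = ((16−8)/6)² = 1.778
te_C = (9 + 4·14 + 19)/6 = 84/6 = 14; σ²_C = ((19−9)/6)² = 2.778
te_D = (5 + 4·9 + 13)/6 = 54/6 = 9; σ²_D = ((13−5)/6)² = 1.778
te_E = (3 + 4·6 + 21)/6 = 48/6 = 8; σ²_E = ((21−3)/6)² = 9.000
te_F = (1 + 4·4 + 7)/6 = 24/6 = 4; σ²_F = ((7−1)/6)² = 1.000

Forward pass:
ES_A = 0; EF_A = 6
ES_B = 6; EF_B = 6+12 = 18
ES_C = 18; EF_C = 18+14 = 32
ES_D = max(EF_A=6, EF_B=18) = 18; EF_D = 18+9 = 27
ES_E = 32; EF_E = 32+8 = 40
ES_F = max(EF_D=27, EF_E=40) = 40; EF_F = 40+4 = 44
Expected project duration μ = 44 days. Critical path: A → B → C → E → F.

Variance along critical path = 5.444 + 1.778 + 2.778 + 9.000 + 1.000 = 20.000; σ = √20.000 = 4.472 days.
Z = (40 − 44) / 4.472 = -0.894
P(T ≤ 40) = Φ(-0.894) ≈ 0.186

0.186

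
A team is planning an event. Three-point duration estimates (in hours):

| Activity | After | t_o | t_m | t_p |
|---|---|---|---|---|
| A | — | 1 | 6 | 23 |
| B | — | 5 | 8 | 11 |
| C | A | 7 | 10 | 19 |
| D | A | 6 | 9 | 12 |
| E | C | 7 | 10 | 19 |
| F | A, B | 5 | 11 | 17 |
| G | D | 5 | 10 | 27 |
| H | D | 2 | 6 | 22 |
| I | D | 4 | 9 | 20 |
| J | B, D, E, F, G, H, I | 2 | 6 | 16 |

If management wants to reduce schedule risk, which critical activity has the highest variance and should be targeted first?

te_A = (1 + 4·6 + 23)/6 = 48/6 = 8; σ²_A = ((23−1)/6)² = 13.444
te_B = (5 + 4·8 + 11)/6 = 48/6 = 8; σ²_B = ((11−5)/6)² = 1.000
te_C = (7 + 4·10 + 19)/6 = 66/6 = 11; σ²_C = ((19−7)/6)² = 4.000
te_D = (6 + 4·9 + 12)/6 = 54/6 = 9; σ²_D = ((12−6)/6)² = 1.000
te_E = (7 + 4·10 + 19)/6 = 66/6 = 11; σ²_E = ((19−7)/6)² = 4.000
te_F = (5 + 4·11 + 17)/6 = 66/6 = 11; σ²_F = ((17−5)/6)² = 4.000
te_G = (5 + 4·10 + 27)/6 = 72/6 = 12; σ²_G = ((27−5)/6)² = 13.444
te_H = (2 + 4·6 + 22)/6 = 48/6 = 8; σ²_H = ((22−2)/6)² = 11.111
te_I = (4 + 4·9 + 20)/6 = 60/6 = 10; σ²_I = ((20−4)/6)² = 7.111
te_J = (2 + 4·6 + 16)/6 = 42/6 = 7; σ²_J = ((16−2)/6)² = 5.444

Forward pass:
ES_A = 0; EF_A = 8
ES_B = 0; EF_B = 8
ES_C = 8; EF_C = 8+11 = 19
ES_D = 8; EF_D = 8+9 = 17
ES_E = 19; EF_E = 19+11 = 30
ES_F = max(EF_A=8, EF_B=8) = 8; EF_F = 8+11 = 19
ES_G = 17; EF_G = 17+12 = 29
ES_H = 17; EF_H = 17+8 = 25
ES_I = 17; EF_I = 17+10 = 27
ES_J = max(EF_B=8, EF_D=17, EF_E=30, EF_F=19, EF_G=29, EF_H=25, EF_I=27) = 30; EF_J = 30+7 = 37
Expected project duration μ = 37 hours. Critical path: A → C → E → J.

Variances on critical path: σ²_A=13.444, σ²_C=4.000, σ²_E=4.000, σ²_J=5.444.
Largest is σ²_A = 13.444.

A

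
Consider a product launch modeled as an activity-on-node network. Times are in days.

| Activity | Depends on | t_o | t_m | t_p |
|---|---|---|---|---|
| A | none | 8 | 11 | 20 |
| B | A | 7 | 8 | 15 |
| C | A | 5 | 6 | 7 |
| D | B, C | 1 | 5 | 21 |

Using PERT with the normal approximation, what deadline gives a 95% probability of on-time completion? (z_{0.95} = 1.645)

34.8 days

te_A = (8 + 4·11 + 20)/6 = 72/6 = 12; σ²_A = ((20−8)/6)² = 4.000
te_B = (7 + 4·8 + 15)/6 = 54/6 = 9; σ²_B = ((15−7)/6)² = 1.778
te_C = (5 + 4·6 + 7)/6 = 36/6 = 6; σ²_C = ((7−5)/6)² = 0.111
te_D = (1 + 4·5 + 21)/6 = 42/6 = 7; σ²_D = ((21−1)/6)² = 11.111

Forward pass:
ES_A = 0; EF_A = 12
ES_B = 12; EF_B = 12+9 = 21
ES_C = 12; EF_C = 12+6 = 18
ES_D = max(EF_B=21, EF_C=18) = 21; EF_D = 21+7 = 28
Expected project duration μ = 28 days. Critical path: A → B → D.

Variance along critical path = 4.000 + 1.778 + 11.111 = 16.889; σ = 4.110 days.
D = μ + z·σ = 28 + 1.645·4.110 = 34.8 days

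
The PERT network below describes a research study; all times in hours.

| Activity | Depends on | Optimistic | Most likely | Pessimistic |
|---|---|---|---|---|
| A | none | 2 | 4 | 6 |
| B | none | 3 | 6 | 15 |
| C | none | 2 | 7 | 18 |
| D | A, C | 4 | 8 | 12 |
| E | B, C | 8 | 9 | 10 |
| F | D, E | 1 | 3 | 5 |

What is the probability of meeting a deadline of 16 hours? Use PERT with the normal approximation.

te_A = (2 + 4·4 + 6)/6 = 24/6 = 4; σ²_A = ((6−2)/6)² = 0.444
te_B = (3 + 4·6 + 15)/6 = 42/6 = 7; σ²_B = ((15−3)/6)² = 4.000
te_C = (2 + 4·7 + 18)/6 = 48/6 = 8; σ²_C = ((18−2)/6)² = 7.111
te_D = (4 + 4·8 + 12)/6 = 48/6 = 8; σ²_D = ((12−4)/6)² = 1.778
te_E = (8 + 4·9 + 10)/6 = 54/6 = 9; σ²_E = ((10−8)/6)² = 0.111
te_F = (1 + 4·3 + 5)/6 = 18/6 = 3; σ²_F = ((5−1)/6)² = 0.444

Forward pass:
ES_A = 0; EF_A = 4
ES_B = 0; EF_B = 7
ES_C = 0; EF_C = 8
ES_D = max(EF_A=4, EF_C=8) = 8; EF_D = 8+8 = 16
ES_E = max(EF_B=7, EF_C=8) = 8; EF_E = 8+9 = 17
ES_F = max(EF_D=16, EF_E=17) = 17; EF_F = 17+3 = 20
Expected project duration μ = 20 hours. Critical path: C → E → F.

Variance along critical path = 7.111 + 0.111 + 0.444 = 7.667; σ = √7.667 = 2.769 hours.
Z = (16 − 20) / 2.769 = -1.445
P(T ≤ 16) = Φ(-1.445) ≈ 0.074

0.074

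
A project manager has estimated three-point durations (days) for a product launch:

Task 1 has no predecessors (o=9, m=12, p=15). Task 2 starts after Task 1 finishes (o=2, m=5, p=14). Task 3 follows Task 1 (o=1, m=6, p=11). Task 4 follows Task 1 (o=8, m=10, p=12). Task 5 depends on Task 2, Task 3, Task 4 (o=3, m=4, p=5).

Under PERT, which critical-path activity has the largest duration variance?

te_Task 1 = (9 + 4·12 + 15)/6 = 72/6 = 12; σ²_Task 1 = ((15−9)/6)² = 1.000
te_Task 2 = (2 + 4·5 + 14)/6 = 36/6 = 6; σ²_Task 2 = ((14−2)/6)² = 4.000
te_Task 3 = (1 + 4·6 + 11)/6 = 36/6 = 6; σ²_Task 3 = ((11−1)/6)² = 2.778
te_Task 4 = (8 + 4·10 + 12)/6 = 60/6 = 10; σ²_Task 4 = ((12−8)/6)² = 0.444
te_Task 5 = (3 + 4·4 + 5)/6 = 24/6 = 4; σ²_Task 5 = ((5−3)/6)² = 0.111

Forward pass:
ES_Task 1 = 0; EF_Task 1 = 12
ES_Task 2 = 12; EF_Task 2 = 12+6 = 18
ES_Task 3 = 12; EF_Task 3 = 12+6 = 18
ES_Task 4 = 12; EF_Task 4 = 12+10 = 22
ES_Task 5 = max(EF_Task 2=18, EF_Task 3=18, EF_Task 4=22) = 22; EF_Task 5 = 22+4 = 26
Expected project duration μ = 26 days. Critical path: Task 1 → Task 4 → Task 5.

Variances on critical path: σ²_Task 1=1.000, σ²_Task 4=0.444, σ²_Task 5=0.111.
Largest is σ²_Task 1 = 1.000.

Task 1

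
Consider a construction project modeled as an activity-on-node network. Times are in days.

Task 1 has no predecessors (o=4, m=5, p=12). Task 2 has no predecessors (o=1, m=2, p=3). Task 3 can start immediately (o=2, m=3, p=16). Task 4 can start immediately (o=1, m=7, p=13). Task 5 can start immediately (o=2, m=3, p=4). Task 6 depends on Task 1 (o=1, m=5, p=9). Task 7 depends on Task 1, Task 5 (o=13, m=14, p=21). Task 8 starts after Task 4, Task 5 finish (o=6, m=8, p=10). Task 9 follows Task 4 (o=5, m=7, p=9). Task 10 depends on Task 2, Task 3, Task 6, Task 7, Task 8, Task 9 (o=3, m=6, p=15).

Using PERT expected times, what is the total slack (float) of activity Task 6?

10 days

te_Task 1 = (4 + 4·5 + 12)/6 = 36/6 = 6
te_Task 2 = (1 + 4·2 + 3)/6 = 12/6 = 2
te_Task 3 = (2 + 4·3 + 16)/6 = 30/6 = 5
te_Task 4 = (1 + 4·7 + 13)/6 = 42/6 = 7
te_Task 5 = (2 + 4·3 + 4)/6 = 18/6 = 3
te_Task 6 = (1 + 4·5 + 9)/6 = 30/6 = 5
te_Task 7 = (13 + 4·14 + 21)/6 = 90/6 = 15
te_Task 8 = (6 + 4·8 + 10)/6 = 48/6 = 8
te_Task 9 = (5 + 4·7 + 9)/6 = 42/6 = 7
te_Task 10 = (3 + 4·6 + 15)/6 = 42/6 = 7

Forward pass:
ES_Task 1 = 0; EF_Task 1 = 6
ES_Task 2 = 0; EF_Task 2 = 2
ES_Task 3 = 0; EF_Task 3 = 5
ES_Task 4 = 0; EF_Task 4 = 7
ES_Task 5 = 0; EF_Task 5 = 3
ES_Task 6 = 6; EF_Task 6 = 6+5 = 11
ES_Task 7 = max(EF_Task 1=6, EF_Task 5=3) = 6; EF_Task 7 = 6+15 = 21
ES_Task 8 = max(EF_Task 4=7, EF_Task 5=3) = 7; EF_Task 8 = 7+8 = 15
ES_Task 9 = 7; EF_Task 9 = 7+7 = 14
ES_Task 10 = max(EF_Task 2=2, EF_Task 3=5, EF_Task 6=11, EF_Task 7=21, EF_Task 8=15, EF_Task 9=14) = 21; EF_Task 10 = 21+7 = 28
Expected project duration μ = 28 days. Critical path: Task 1 → Task 7 → Task 10.

Backward pass:
LF_Task 10 = 28; LS_Task 10 = 28−7 = 21
LF_Task 9 = LS_Task 10 = 21; LS_Task 9 = 21−7 = 14
LF_Task 8 = LS_Task 10 = 21; LS_Task 8 = 21−8 = 13
LF_Task 7 = LS_Task 10 = 21; LS_Task 7 = 21−15 = 6
LF_Task 6 = LS_Task 10 = 21; LS_Task 6 = 21−5 = 16
LF_Task 5 = min(LS_Task 7=6, LS_Task 8=13) = 6; LS_Task 5 = 6−3 = 3
LF_Task 4 = min(LS_Task 8=13, LS_Task 9=14) = 13; LS_Task 4 = 13−7 = 6
LF_Task 3 = LS_Task 10 = 21; LS_Task 3 = 21−5 = 16
LF_Task 2 = LS_Task 10 = 21; LS_Task 2 = 21−2 = 19
LF_Task 1 = min(LS_Task 6=16, LS_Task 7=6) = 6; LS_Task 1 = 6−6 = 0
Slack_Task 6 = LS_Task 6 − ES_Task 6 = 16 − 6 = 10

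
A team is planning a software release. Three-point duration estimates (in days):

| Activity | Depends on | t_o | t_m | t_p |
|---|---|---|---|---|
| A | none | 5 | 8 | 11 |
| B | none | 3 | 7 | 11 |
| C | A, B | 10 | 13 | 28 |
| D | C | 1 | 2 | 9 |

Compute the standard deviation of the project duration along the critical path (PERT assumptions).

3.43 days

te_A = (5 + 4·8 + 11)/6 = 48/6 = 8; σ²_A = ((11−5)/6)² = 1.000
te_B = (3 + 4·7 + 11)/6 = 42/6 = 7; σ²_B = ((11−3)/6)² = 1.778
te_C = (10 + 4·13 + 28)/6 = 90/6 = 15; σ²_C = ((28−10)/6)² = 9.000
te_D = (1 + 4·2 + 9)/6 = 18/6 = 3; σ²_D = ((9−1)/6)² = 1.778

Forward pass:
ES_A = 0; EF_A = 8
ES_B = 0; EF_B = 7
ES_C = max(EF_A=8, EF_B=7) = 8; EF_C = 8+15 = 23
ES_D = 23; EF_D = 23+3 = 26
Expected project duration μ = 26 days. Critical path: A → C → D.

Variance along critical path = 1.000 + 9.000 + 1.778 = 11.778
σ = √11.778 = 3.432 days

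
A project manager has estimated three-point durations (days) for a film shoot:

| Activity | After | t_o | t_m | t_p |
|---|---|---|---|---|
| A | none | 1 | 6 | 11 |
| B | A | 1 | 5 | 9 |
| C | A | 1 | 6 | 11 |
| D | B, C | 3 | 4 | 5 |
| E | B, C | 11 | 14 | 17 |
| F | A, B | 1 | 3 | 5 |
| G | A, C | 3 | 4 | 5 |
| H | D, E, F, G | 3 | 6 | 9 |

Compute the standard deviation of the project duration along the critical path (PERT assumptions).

2.75 days

te_A = (1 + 4·6 + 11)/6 = 36/6 = 6; σ²_A = ((11−1)/6)² = 2.778
te_B = (1 + 4·5 + 9)/6 = 30/6 = 5; σ²_B = ((9−1)/6)² = 1.778
te_C = (1 + 4·6 + 11)/6 = 36/6 = 6; σ²_C = ((11−1)/6)² = 2.778
te_D = (3 + 4·4 + 5)/6 = 24/6 = 4; σ²_D = ((5−3)/6)² = 0.111
te_E = (11 + 4·14 + 17)/6 = 84/6 = 14; σ²_E = ((17−11)/6)² = 1.000
te_F = (1 + 4·3 + 5)/6 = 18/6 = 3; σ²_F = ((5−1)/6)² = 0.444
te_G = (3 + 4·4 + 5)/6 = 24/6 = 4; σ²_G = ((5−3)/6)² = 0.111
te_H = (3 + 4·6 + 9)/6 = 36/6 = 6; σ²_H = ((9−3)/6)² = 1.000

Forward pass:
ES_A = 0; EF_A = 6
ES_B = 6; EF_B = 6+5 = 11
ES_C = 6; EF_C = 6+6 = 12
ES_D = max(EF_B=11, EF_C=12) = 12; EF_D = 12+4 = 16
ES_E = max(EF_B=11, EF_C=12) = 12; EF_E = 12+14 = 26
ES_F = max(EF_A=6, EF_B=11) = 11; EF_F = 11+3 = 14
ES_G = max(EF_A=6, EF_C=12) = 12; EF_G = 12+4 = 16
ES_H = max(EF_D=16, EF_E=26, EF_F=14, EF_G=16) = 26; EF_H = 26+6 = 32
Expected project duration μ = 32 days. Critical path: A → C → E → H.

Variance along critical path = 2.778 + 2.778 + 1.000 + 1.000 = 7.556
σ = √7.556 = 2.749 days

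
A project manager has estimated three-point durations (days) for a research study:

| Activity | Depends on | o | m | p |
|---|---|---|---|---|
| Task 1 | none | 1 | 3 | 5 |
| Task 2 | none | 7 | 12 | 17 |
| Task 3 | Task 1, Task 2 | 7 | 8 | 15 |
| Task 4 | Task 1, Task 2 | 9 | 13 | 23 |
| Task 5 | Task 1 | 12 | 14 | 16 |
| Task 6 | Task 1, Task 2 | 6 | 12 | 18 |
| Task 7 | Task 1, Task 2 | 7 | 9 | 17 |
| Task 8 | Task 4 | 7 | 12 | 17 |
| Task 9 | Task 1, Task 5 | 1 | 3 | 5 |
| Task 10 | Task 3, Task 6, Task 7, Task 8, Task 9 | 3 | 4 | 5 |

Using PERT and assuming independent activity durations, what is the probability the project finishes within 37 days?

te_Task 1 = (1 + 4·3 + 5)/6 = 18/6 = 3; σ²_Task 1 = ((5−1)/6)² = 0.444
te_Task 2 = (7 + 4·12 + 17)/6 = 72/6 = 12; σ²_Task 2 = ((17−7)/6)² = 2.778
te_Task 3 = (7 + 4·8 + 15)/6 = 54/6 = 9; σ²_Task 3 = ((15−7)/6)² = 1.778
te_Task 4 = (9 + 4·13 + 23)/6 = 84/6 = 14; σ²_Task 4 = ((23−9)/6)² = 5.444
te_Task 5 = (12 + 4·14 + 16)/6 = 84/6 = 14; σ²_Task 5 = ((16−12)/6)² = 0.444
te_Task 6 = (6 + 4·12 + 18)/6 = 72/6 = 12; σ²_Task 6 = ((18−6)/6)² = 4.000
te_Task 7 = (7 + 4·9 + 17)/6 = 60/6 = 10; σ²_Task 7 = ((17−7)/6)² = 2.778
te_Task 8 = (7 + 4·12 + 17)/6 = 72/6 = 12; σ²_Task 8 = ((17−7)/6)² = 2.778
te_Task 9 = (1 + 4·3 + 5)/6 = 18/6 = 3; σ²_Task 9 = ((5−1)/6)² = 0.444
te_Task 10 = (3 + 4·4 + 5)/6 = 24/6 = 4; σ²_Task 10 = ((5−3)/6)² = 0.111

Forward pass:
ES_Task 1 = 0; EF_Task 1 = 3
ES_Task 2 = 0; EF_Task 2 = 12
ES_Task 3 = max(EF_Task 1=3, EF_Task 2=12) = 12; EF_Task 3 = 12+9 = 21
ES_Task 4 = max(EF_Task 1=3, EF_Task 2=12) = 12; EF_Task 4 = 12+14 = 26
ES_Task 5 = 3; EF_Task 5 = 3+14 = 17
ES_Task 6 = max(EF_Task 1=3, EF_Task 2=12) = 12; EF_Task 6 = 12+12 = 24
ES_Task 7 = max(EF_Task 1=3, EF_Task 2=12) = 12; EF_Task 7 = 12+10 = 22
ES_Task 8 = 26; EF_Task 8 = 26+12 = 38
ES_Task 9 = max(EF_Task 1=3, EF_Task 5=17) = 17; EF_Task 9 = 17+3 = 20
ES_Task 10 = max(EF_Task 3=21, EF_Task 6=24, EF_Task 7=22, EF_Task 8=38, EF_Task 9=20) = 38; EF_Task 10 = 38+4 = 42
Expected project duration μ = 42 days. Critical path: Task 2 → Task 4 → Task 8 → Task 10.

Variance along critical path = 2.778 + 5.444 + 2.778 + 0.111 = 11.111; σ = √11.111 = 3.333 days.
Z = (37 − 42) / 3.333 = -1.500
P(T ≤ 37) = Φ(-1.500) ≈ 0.067

0.067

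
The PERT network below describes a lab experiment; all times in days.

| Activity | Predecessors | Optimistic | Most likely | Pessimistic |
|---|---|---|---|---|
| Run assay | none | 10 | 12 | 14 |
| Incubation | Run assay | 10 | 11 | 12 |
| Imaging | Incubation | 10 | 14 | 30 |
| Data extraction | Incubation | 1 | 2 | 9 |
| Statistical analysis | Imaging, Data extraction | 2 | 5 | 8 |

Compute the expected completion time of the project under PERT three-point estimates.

44 days

te_Run assay = (10 + 4·12 + 14)/6 = 72/6 = 12
te_Incubation = (10 + 4·11 + 12)/6 = 66/6 = 11
te_Imaging = (10 + 4·14 + 30)/6 = 96/6 = 16
te_Data extraction = (1 + 4·2 + 9)/6 = 18/6 = 3
te_Statistical analysis = (2 + 4·5 + 8)/6 = 30/6 = 5

Forward pass:
ES_Run assay = 0; EF_Run assay = 12
ES_Incubation = 12; EF_Incubation = 12+11 = 23
ES_Imaging = 23; EF_Imaging = 23+16 = 39
ES_Data extraction = 23; EF_Data extraction = 23+3 = 26
ES_Statistical analysis = max(EF_Imaging=39, EF_Data extraction=26) = 39; EF_Statistical analysis = 39+5 = 44
Expected project duration μ = 44 days. Critical path: Run assay → Incubation → Imaging → Statistical analysis.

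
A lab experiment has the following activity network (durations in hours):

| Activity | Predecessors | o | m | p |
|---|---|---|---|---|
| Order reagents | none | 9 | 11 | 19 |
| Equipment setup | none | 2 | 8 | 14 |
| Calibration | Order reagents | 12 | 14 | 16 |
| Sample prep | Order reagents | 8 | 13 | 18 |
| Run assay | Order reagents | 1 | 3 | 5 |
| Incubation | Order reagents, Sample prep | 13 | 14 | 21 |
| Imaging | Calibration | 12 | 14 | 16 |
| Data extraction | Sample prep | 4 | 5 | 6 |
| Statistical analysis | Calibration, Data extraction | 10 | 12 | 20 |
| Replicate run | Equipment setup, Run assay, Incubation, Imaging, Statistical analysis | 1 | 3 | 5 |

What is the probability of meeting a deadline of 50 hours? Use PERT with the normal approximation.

0.910

te_Order reagents = (9 + 4·11 + 19)/6 = 72/6 = 12; σ²_Order reagents = ((19−9)/6)² = 2.778
te_Equipment setup = (2 + 4·8 + 14)/6 = 48/6 = 8; σ²_Equipment setup = ((14−2)/6)² = 4.000
te_Calibration = (12 + 4·14 + 16)/6 = 84/6 = 14; σ²_Calibration = ((16−12)/6)² = 0.444
te_Sample prep = (8 + 4·13 + 18)/6 = 78/6 = 13; σ²_Sample prep = ((18−8)/6)² = 2.778
te_Run assay = (1 + 4·3 + 5)/6 = 18/6 = 3; σ²_Run assay = ((5−1)/6)² = 0.444
te_Incubation = (13 + 4·14 + 21)/6 = 90/6 = 15; σ²_Incubation = ((21−13)/6)² = 1.778
te_Imaging = (12 + 4·14 + 16)/6 = 84/6 = 14; σ²_Imaging = ((16−12)/6)² = 0.444
te_Data extraction = (4 + 4·5 + 6)/6 = 30/6 = 5; σ²_Data extraction = ((6−4)/6)² = 0.111
te_Statistical analysis = (10 + 4·12 + 20)/6 = 78/6 = 13; σ²_Statistical analysis = ((20−10)/6)² = 2.778
te_Replicate run = (1 + 4·3 + 5)/6 = 18/6 = 3; σ²_Replicate run = ((5−1)/6)² = 0.444

Forward pass:
ES_Order reagents = 0; EF_Order reagents = 12
ES_Equipment setup = 0; EF_Equipment setup = 8
ES_Calibration = 12; EF_Calibration = 12+14 = 26
ES_Sample prep = 12; EF_Sample prep = 12+13 = 25
ES_Run assay = 12; EF_Run assay = 12+3 = 15
ES_Incubation = max(EF_Order reagents=12, EF_Sample prep=25) = 25; EF_Incubation = 25+15 = 40
ES_Imaging = 26; EF_Imaging = 26+14 = 40
ES_Data extraction = 25; EF_Data extraction = 25+5 = 30
ES_Statistical analysis = max(EF_Calibration=26, EF_Data extraction=30) = 30; EF_Statistical analysis = 30+13 = 43
ES_Replicate run = max(EF_Equipment setup=8, EF_Run assay=15, EF_Incubation=40, EF_Imaging=40, EF_Statistical analysis=43) = 43; EF_Replicate run = 43+3 = 46
Expected project duration μ = 46 hours. Critical path: Order reagents → Sample prep → Data extraction → Statistical analysis → Replicate run.

Variance along critical path = 2.778 + 2.778 + 0.111 + 2.778 + 0.444 = 8.889; σ = √8.889 = 2.981 hours.
Z = (50 − 46) / 2.981 = 1.342
P(T ≤ 50) = Φ(1.342) ≈ 0.910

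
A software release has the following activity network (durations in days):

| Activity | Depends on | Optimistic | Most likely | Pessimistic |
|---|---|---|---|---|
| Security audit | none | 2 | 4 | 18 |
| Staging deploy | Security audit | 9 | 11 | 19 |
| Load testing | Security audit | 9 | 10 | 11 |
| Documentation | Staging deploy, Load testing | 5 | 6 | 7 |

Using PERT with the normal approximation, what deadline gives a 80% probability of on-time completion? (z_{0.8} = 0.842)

26.7 days

te_Security audit = (2 + 4·4 + 18)/6 = 36/6 = 6; σ²_Security audit = ((18−2)/6)² = 7.111
te_Staging deploy = (9 + 4·11 + 19)/6 = 72/6 = 12; σ²_Staging deploy = ((19−9)/6)² = 2.778
te_Load testing = (9 + 4·10 + 11)/6 = 60/6 = 10; σ²_Load testing = ((11−9)/6)² = 0.111
te_Documentation = (5 + 4·6 + 7)/6 = 36/6 = 6; σ²_Documentation = ((7−5)/6)² = 0.111

Forward pass:
ES_Security audit = 0; EF_Security audit = 6
ES_Staging deploy = 6; EF_Staging deploy = 6+12 = 18
ES_Load testing = 6; EF_Load testing = 6+10 = 16
ES_Documentation = max(EF_Staging deploy=18, EF_Load testing=16) = 18; EF_Documentation = 18+6 = 24
Expected project duration μ = 24 days. Critical path: Security audit → Staging deploy → Documentation.

Variance along critical path = 7.111 + 2.778 + 0.111 = 10.000; σ = 3.162 days.
D = μ + z·σ = 24 + 0.842·3.162 = 26.7 days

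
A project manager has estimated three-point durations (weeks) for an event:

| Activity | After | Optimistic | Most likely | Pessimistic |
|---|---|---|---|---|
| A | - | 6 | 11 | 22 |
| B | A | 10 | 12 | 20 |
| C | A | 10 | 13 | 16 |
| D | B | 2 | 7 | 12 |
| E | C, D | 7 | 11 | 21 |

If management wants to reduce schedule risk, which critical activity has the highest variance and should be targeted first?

A

te_A = (6 + 4·11 + 22)/6 = 72/6 = 12; σ²_A = ((22−6)/6)² = 7.111
te_B = (10 + 4·12 + 20)/6 = 78/6 = 13; σ²_B = ((20−10)/6)² = 2.778
te_C = (10 + 4·13 + 16)/6 = 78/6 = 13; σ²_C = ((16−10)/6)² = 1.000
te_D = (2 + 4·7 + 12)/6 = 42/6 = 7; σ²_D = ((12−2)/6)² = 2.778
te_E = (7 + 4·11 + 21)/6 = 72/6 = 12; σ²_E = ((21−7)/6)² = 5.444

Forward pass:
ES_A = 0; EF_A = 12
ES_B = 12; EF_B = 12+13 = 25
ES_C = 12; EF_C = 12+13 = 25
ES_D = 25; EF_D = 25+7 = 32
ES_E = max(EF_C=25, EF_D=32) = 32; EF_E = 32+12 = 44
Expected project duration μ = 44 weeks. Critical path: A → B → D → E.

Variances on critical path: σ²_A=7.111, σ²_B=2.778, σ²_D=2.778, σ²_E=5.444.
Largest is σ²_A = 7.111.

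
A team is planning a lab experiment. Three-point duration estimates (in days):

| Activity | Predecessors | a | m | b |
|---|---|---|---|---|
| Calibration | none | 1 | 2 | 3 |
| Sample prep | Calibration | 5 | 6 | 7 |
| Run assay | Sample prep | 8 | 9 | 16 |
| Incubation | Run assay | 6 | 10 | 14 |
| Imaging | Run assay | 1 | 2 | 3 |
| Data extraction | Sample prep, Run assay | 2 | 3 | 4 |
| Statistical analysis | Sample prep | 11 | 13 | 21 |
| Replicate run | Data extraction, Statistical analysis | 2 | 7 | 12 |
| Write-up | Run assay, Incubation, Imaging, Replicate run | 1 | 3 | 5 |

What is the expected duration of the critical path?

te_Calibration = (1 + 4·2 + 3)/6 = 12/6 = 2
te_Sample prep = (5 + 4·6 + 7)/6 = 36/6 = 6
te_Run assay = (8 + 4·9 + 16)/6 = 60/6 = 10
te_Incubation = (6 + 4·10 + 14)/6 = 60/6 = 10
te_Imaging = (1 + 4·2 + 3)/6 = 12/6 = 2
te_Data extraction = (2 + 4·3 + 4)/6 = 18/6 = 3
te_Statistical analysis = (11 + 4·13 + 21)/6 = 84/6 = 14
te_Replicate run = (2 + 4·7 + 12)/6 = 42/6 = 7
te_Write-up = (1 + 4·3 + 5)/6 = 18/6 = 3

Forward pass:
ES_Calibration = 0; EF_Calibration = 2
ES_Sample prep = 2; EF_Sample prep = 2+6 = 8
ES_Run assay = 8; EF_Run assay = 8+10 = 18
ES_Incubation = 18; EF_Incubation = 18+10 = 28
ES_Imaging = 18; EF_Imaging = 18+2 = 20
ES_Data extraction = max(EF_Sample prep=8, EF_Run assay=18) = 18; EF_Data extraction = 18+3 = 21
ES_Statistical analysis = 8; EF_Statistical analysis = 8+14 = 22
ES_Replicate run = max(EF_Data extraction=21, EF_Statistical analysis=22) = 22; EF_Replicate run = 22+7 = 29
ES_Write-up = max(EF_Run assay=18, EF_Incubation=28, EF_Imaging=20, EF_Replicate run=29) = 29; EF_Write-up = 29+3 = 32
Expected project duration μ = 32 days. Critical path: Calibration → Sample prep → Statistical analysis → Replicate run → Write-up.

32 days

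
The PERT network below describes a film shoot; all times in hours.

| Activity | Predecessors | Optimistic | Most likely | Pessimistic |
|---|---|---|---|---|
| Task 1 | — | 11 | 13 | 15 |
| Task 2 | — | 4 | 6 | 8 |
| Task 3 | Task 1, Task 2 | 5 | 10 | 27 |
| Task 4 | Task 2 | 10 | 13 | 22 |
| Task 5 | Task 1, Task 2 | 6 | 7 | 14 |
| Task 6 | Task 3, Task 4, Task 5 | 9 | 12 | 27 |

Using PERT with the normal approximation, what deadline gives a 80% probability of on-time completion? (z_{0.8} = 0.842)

43.0 hours

te_Task 1 = (11 + 4·13 + 15)/6 = 78/6 = 13; σ²_Task 1 = ((15−11)/6)² = 0.444
te_Task 2 = (4 + 4·6 + 8)/6 = 36/6 = 6; σ²_Task 2 = ((8−4)/6)² = 0.444
te_Task 3 = (5 + 4·10 + 27)/6 = 72/6 = 12; σ²_Task 3 = ((27−5)/6)² = 13.444
te_Task 4 = (10 + 4·13 + 22)/6 = 84/6 = 14; σ²_Task 4 = ((22−10)/6)² = 4.000
te_Task 5 = (6 + 4·7 + 14)/6 = 48/6 = 8; σ²_Task 5 = ((14−6)/6)² = 1.778
te_Task 6 = (9 + 4·12 + 27)/6 = 84/6 = 14; σ²_Task 6 = ((27−9)/6)² = 9.000

Forward pass:
ES_Task 1 = 0; EF_Task 1 = 13
ES_Task 2 = 0; EF_Task 2 = 6
ES_Task 3 = max(EF_Task 1=13, EF_Task 2=6) = 13; EF_Task 3 = 13+12 = 25
ES_Task 4 = 6; EF_Task 4 = 6+14 = 20
ES_Task 5 = max(EF_Task 1=13, EF_Task 2=6) = 13; EF_Task 5 = 13+8 = 21
ES_Task 6 = max(EF_Task 3=25, EF_Task 4=20, EF_Task 5=21) = 25; EF_Task 6 = 25+14 = 39
Expected project duration μ = 39 hours. Critical path: Task 1 → Task 3 → Task 6.

Variance along critical path = 0.444 + 13.444 + 9.000 = 22.889; σ = 4.784 hours.
D = μ + z·σ = 39 + 0.842·4.784 = 43.0 hours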